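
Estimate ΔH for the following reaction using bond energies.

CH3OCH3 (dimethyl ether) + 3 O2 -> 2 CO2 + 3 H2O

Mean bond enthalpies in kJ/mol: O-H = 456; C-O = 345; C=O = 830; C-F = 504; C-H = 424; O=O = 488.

Bonds broken (reactants):
  C-H: 6 × 424 = 2544
  C-O: 2 × 345 = 690
  O=O: 3 × 488 = 1464
  Σ(broken) = 4698 kJ
Bonds formed (products):
  C=O: 4 × 830 = 3320
  O-H: 6 × 456 = 2736
  Σ(formed) = 6056 kJ
ΔH = Σ(broken) − Σ(formed) = 4698 − 6056 = −1358 kJ

ΔH ≈ −1358 kJ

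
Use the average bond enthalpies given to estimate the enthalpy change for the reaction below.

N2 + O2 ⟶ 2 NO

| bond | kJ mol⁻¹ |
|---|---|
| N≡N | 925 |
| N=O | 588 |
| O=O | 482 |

Bonds broken (reactants):
  N≡N: 1 × 925 = 925
  O=O: 1 × 482 = 482
  Σ(broken) = 1407 kJ
Bonds formed (products):
  N=O: 2 × 588 = 1176
  Σ(formed) = 1176 kJ
ΔH = Σ(broken) − Σ(formed) = 1407 − 1176 = +231 kJ

ΔH ≈ +231 kJ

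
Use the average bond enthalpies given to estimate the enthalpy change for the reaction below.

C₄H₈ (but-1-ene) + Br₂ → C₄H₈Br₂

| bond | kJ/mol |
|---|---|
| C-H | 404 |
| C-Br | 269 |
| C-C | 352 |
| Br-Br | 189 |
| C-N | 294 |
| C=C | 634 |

Bonds broken (reactants):
  Br-Br: 1 × 189 = 189
  C-C: 2 × 352 = 704
  C-H: 8 × 404 = 3232
  C=C: 1 × 634 = 634
  Σ(broken) = 4759 kJ
Bonds formed (products):
  C-Br: 2 × 269 = 538
  C-C: 3 × 352 = 1056
  C-H: 8 × 404 = 3232
  Σ(formed) = 4826 kJ
ΔH = Σ(broken) − Σ(formed) = 4759 − 4826 = −67 kJ

ΔH ≈ −67 kJ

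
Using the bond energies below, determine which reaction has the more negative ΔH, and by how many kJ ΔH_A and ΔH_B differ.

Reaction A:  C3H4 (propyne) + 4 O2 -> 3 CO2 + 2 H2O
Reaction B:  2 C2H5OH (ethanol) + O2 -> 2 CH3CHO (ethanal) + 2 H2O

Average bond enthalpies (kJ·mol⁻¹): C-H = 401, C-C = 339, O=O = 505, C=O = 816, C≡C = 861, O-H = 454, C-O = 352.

Reaction A:
  Bonds broken (reactants):
    C≡C: 1 × 861 = 861
    C-C: 1 × 339 = 339
    C-H: 4 × 401 = 1604
    O=O: 4 × 505 = 2020
    Σ(broken) = 4824 kJ
  Bonds formed (products):
    C=O: 6 × 816 = 4896
    O-H: 4 × 454 = 1816
    Σ(formed) = 6712 kJ
  ΔH_A = 4824 − 6712 = −1888 kJ
Reaction B:
  Bonds broken (reactants):
    C-C: 2 × 339 = 678
    C-H: 10 × 401 = 4010
    C-O: 2 × 352 = 704
    O-H: 2 × 454 = 908
    O=O: 1 × 505 = 505
    Σ(broken) = 6805 kJ
  Bonds formed (products):
    C-C: 2 × 339 = 678
    C-H: 8 × 401 = 3208
    C=O: 2 × 816 = 1632
    O-H: 4 × 454 = 1816
    Σ(formed) = 7334 kJ
  ΔH_B = 6805 − 7334 = −529 kJ
ΔH_A − ΔH_B = −1359 kJ, so reaction A has the more negative ΔH; |ΔH_A − ΔH_B| = 1359 kJ.

Reaction A, by 1359 kJ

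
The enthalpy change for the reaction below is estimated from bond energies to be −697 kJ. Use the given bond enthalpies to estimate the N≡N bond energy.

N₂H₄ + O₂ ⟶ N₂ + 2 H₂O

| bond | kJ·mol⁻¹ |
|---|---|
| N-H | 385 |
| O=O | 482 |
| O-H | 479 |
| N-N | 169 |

D(N≡N) ≈ 972 kJ/mol

Let D be the N≡N bond energy.
Σ(broken) = 4×385 + 1×169 + 1×482 = 2191
Σ(formed) = 1×D + 4×479 = 1916 + D
ΔH = Σ(broken) − Σ(formed) = (2191) − (1916 + D) = +275 − D
Setting this equal to −697 kJ gives D = 972 kJ/mol.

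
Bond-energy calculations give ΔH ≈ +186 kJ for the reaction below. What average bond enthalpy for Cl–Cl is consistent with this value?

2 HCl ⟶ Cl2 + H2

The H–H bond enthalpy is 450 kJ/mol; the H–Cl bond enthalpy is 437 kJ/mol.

Let D be the Cl–Cl bond energy.
Σ(broken) = 2×437 = 874
Σ(formed) = 1×D + 1×450 = 450 + D
ΔH = Σ(broken) − Σ(formed) = (874) − (450 + D) = +424 − D
Setting this equal to +186 kJ gives D = 238 kJ/mol.

D(Cl–Cl) ≈ 238 kJ/mol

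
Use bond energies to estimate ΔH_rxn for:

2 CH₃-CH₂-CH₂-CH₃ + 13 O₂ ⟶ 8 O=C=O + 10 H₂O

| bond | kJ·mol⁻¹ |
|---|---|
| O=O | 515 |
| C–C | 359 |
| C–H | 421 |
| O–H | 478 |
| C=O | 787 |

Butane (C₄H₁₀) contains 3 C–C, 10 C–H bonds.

ΔH ≈ −4883 kJ

Bonds broken (reactants):
  C–C: 6 × 359 = 2154
  C–H: 20 × 421 = 8420
  O=O: 13 × 515 = 6695
  Σ(broken) = 17269 kJ
Bonds formed (products):
  C=O: 16 × 787 = 12592
  O–H: 20 × 478 = 9560
  Σ(formed) = 22152 kJ
ΔH = Σ(broken) − Σ(formed) = 17269 − 22152 = −4883 kJ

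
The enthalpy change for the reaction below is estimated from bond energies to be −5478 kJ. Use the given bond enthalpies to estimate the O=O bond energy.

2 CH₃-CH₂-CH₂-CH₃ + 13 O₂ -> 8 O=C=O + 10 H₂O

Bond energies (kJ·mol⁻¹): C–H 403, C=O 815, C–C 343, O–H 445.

D(O=O) ≈ 488 kJ/mol

Let D be the O=O bond energy.
Σ(broken) = 6×343 + 20×403 + 13×D = 10118 + 13D
Σ(formed) = 16×815 + 20×445 = 21940
ΔH = Σ(broken) − Σ(formed) = (10118 + 13D) − (21940) = −11822 + 13D
Setting this equal to −5478 kJ gives 13D = 6344, so D = 488 kJ/mol.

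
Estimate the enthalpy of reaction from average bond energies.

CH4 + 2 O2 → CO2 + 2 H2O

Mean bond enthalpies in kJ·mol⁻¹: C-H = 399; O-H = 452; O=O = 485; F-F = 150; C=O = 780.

ΔH ≈ −802 kJ

Bonds broken (reactants):
  C-H: 4 × 399 = 1596
  O=O: 2 × 485 = 970
  Σ(broken) = 2566 kJ
Bonds formed (products):
  C=O: 2 × 780 = 1560
  O-H: 4 × 452 = 1808
  Σ(formed) = 3368 kJ
ΔH = Σ(broken) − Σ(formed) = 2566 − 3368 = −802 kJ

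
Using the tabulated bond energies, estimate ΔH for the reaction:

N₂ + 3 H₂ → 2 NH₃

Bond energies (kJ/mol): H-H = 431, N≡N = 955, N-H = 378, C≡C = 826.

ΔH ≈ −20 kJ

Bonds broken (reactants):
  H-H: 3 × 431 = 1293
  N≡N: 1 × 955 = 955
  Σ(broken) = 2248 kJ
Bonds formed (products):
  N-H: 6 × 378 = 2268
  Σ(formed) = 2268 kJ
ΔH = Σ(broken) − Σ(formed) = 2248 − 2268 = −20 kJ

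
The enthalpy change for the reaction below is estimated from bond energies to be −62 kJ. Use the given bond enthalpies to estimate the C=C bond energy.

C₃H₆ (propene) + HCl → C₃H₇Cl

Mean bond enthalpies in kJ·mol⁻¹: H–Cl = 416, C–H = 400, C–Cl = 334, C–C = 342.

Let D be the C=C bond energy.
Σ(broken) = 1×342 + 6×400 + 1×D + 1×416 = 3158 + D
Σ(formed) = 2×342 + 1×334 + 7×400 = 3818
ΔH = Σ(broken) − Σ(formed) = (3158 + D) − (3818) = −660 + D
Setting this equal to −62 kJ gives D = 598 kJ/mol.

D(C=C) ≈ 598 kJ/mol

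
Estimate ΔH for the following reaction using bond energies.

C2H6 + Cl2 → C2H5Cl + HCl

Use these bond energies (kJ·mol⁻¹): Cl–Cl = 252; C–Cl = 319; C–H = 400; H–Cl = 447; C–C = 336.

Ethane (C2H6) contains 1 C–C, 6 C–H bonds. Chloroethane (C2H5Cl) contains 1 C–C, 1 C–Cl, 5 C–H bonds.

ΔH ≈ −114 kJ

Bonds broken (reactants):
  C–C: 1 × 336 = 336
  C–H: 6 × 400 = 2400
  Cl–Cl: 1 × 252 = 252
  Σ(broken) = 2988 kJ
Bonds formed (products):
  C–C: 1 × 336 = 336
  C–Cl: 1 × 319 = 319
  C–H: 5 × 400 = 2000
  H–Cl: 1 × 447 = 447
  Σ(formed) = 3102 kJ
ΔH = Σ(broken) − Σ(formed) = 2988 − 3102 = −114 kJ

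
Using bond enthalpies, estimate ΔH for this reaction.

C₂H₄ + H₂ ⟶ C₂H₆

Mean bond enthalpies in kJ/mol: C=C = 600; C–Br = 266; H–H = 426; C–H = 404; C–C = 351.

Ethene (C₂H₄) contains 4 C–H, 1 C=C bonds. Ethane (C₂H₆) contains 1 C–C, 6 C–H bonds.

Bonds broken (reactants):
  C–H: 4 × 404 = 1616
  C=C: 1 × 600 = 600
  H–H: 1 × 426 = 426
  Σ(broken) = 2642 kJ
Bonds formed (products):
  C–C: 1 × 351 = 351
  C–H: 6 × 404 = 2424
  Σ(formed) = 2775 kJ
ΔH = Σ(broken) − Σ(formed) = 2642 − 2775 = −133 kJ

ΔH ≈ −133 kJ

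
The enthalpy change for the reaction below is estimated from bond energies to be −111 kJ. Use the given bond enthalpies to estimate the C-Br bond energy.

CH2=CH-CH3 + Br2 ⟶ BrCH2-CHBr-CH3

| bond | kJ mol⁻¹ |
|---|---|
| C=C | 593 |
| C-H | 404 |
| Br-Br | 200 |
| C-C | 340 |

Let D be the C-Br bond energy.
Σ(broken) = 1×200 + 1×340 + 6×404 + 1×593 = 3557
Σ(formed) = 2×D + 2×340 + 6×404 = 3104 + 2D
ΔH = Σ(broken) − Σ(formed) = (3557) − (3104 + 2D) = +453 − 2D
Setting this equal to −111 kJ gives 2D = 564, so D = 282 kJ/mol.

D(C-Br) ≈ 282 kJ/mol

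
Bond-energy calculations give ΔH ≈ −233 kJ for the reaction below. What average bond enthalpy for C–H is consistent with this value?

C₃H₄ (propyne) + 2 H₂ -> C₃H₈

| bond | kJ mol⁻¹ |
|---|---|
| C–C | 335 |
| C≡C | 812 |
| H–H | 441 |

Let D be the C–H bond energy.
Σ(broken) = 1×812 + 1×335 + 4×D + 2×441 = 2029 + 4D
Σ(formed) = 2×335 + 8×D = 670 + 8D
ΔH = Σ(broken) − Σ(formed) = (2029 + 4D) − (670 + 8D) = +1359 − 4D
Setting this equal to −233 kJ gives 4D = 1592, so D = 398 kJ/mol.

D(C–H) ≈ 398 kJ/mol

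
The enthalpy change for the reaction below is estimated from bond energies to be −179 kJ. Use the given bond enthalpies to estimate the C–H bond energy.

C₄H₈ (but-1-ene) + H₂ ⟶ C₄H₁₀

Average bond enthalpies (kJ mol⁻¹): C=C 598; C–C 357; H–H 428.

Let D be the C–H bond energy.
Σ(broken) = 2×357 + 8×D + 1×598 + 1×428 = 1740 + 8D
Σ(formed) = 3×357 + 10×D = 1071 + 10D
ΔH = Σ(broken) − Σ(formed) = (1740 + 8D) − (1071 + 10D) = +669 − 2D
Setting this equal to −179 kJ gives 2D = 848, so D = 424 kJ/mol.

D(C–H) ≈ 424 kJ/mol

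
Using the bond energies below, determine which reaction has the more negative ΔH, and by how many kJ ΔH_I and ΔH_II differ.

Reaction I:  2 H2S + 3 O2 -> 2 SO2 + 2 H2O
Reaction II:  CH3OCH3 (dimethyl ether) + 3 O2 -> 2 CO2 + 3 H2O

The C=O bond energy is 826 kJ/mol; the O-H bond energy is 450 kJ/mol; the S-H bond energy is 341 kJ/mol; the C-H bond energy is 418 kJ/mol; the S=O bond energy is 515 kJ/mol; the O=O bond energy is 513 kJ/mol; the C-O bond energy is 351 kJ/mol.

Reaction II, by 298 kJ

Reaction I:
  Bonds broken (reactants):
    O=O: 3 × 513 = 1539
    S-H: 4 × 341 = 1364
    Σ(broken) = 2903 kJ
  Bonds formed (products):
    O-H: 4 × 450 = 1800
    S=O: 4 × 515 = 2060
    Σ(formed) = 3860 kJ
  ΔH_I = 2903 − 3860 = −957 kJ
Reaction II:
  Bonds broken (reactants):
    C-H: 6 × 418 = 2508
    C-O: 2 × 351 = 702
    O=O: 3 × 513 = 1539
    Σ(broken) = 4749 kJ
  Bonds formed (products):
    C=O: 4 × 826 = 3304
    O-H: 6 × 450 = 2700
    Σ(formed) = 6004 kJ
  ΔH_II = 4749 − 6004 = −1255 kJ
ΔH_I − ΔH_II = +298 kJ, so reaction II has the more negative ΔH; |ΔH_I − ΔH_II| = 298 kJ.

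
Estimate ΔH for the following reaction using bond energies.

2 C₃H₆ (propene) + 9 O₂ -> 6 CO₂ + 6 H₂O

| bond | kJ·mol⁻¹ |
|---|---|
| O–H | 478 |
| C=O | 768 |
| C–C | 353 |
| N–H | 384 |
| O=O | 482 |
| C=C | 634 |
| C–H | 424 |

ΔH ≈ −3552 kJ

Bonds broken (reactants):
  C–C: 2 × 353 = 706
  C–H: 12 × 424 = 5088
  C=C: 2 × 634 = 1268
  O=O: 9 × 482 = 4338
  Σ(broken) = 11400 kJ
Bonds formed (products):
  C=O: 12 × 768 = 9216
  O–H: 12 × 478 = 5736
  Σ(formed) = 14952 kJ
ΔH = Σ(broken) − Σ(formed) = 11400 − 14952 = −3552 kJ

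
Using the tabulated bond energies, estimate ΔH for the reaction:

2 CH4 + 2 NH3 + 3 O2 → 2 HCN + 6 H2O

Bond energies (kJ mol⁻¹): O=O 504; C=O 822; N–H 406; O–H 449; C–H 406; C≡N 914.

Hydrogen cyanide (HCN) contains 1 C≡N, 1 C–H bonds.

ΔH ≈ −832 kJ

Bonds broken (reactants):
  C–H: 8 × 406 = 3248
  N–H: 6 × 406 = 2436
  O=O: 3 × 504 = 1512
  Σ(broken) = 7196 kJ
Bonds formed (products):
  C≡N: 2 × 914 = 1828
  C–H: 2 × 406 = 812
  O–H: 12 × 449 = 5388
  Σ(formed) = 8028 kJ
ΔH = Σ(broken) − Σ(formed) = 7196 − 8028 = −832 kJ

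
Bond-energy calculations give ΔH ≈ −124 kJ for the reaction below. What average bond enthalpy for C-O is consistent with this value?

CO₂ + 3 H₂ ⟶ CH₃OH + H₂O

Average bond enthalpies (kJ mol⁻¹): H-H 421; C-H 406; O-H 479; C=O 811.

D(C-O) ≈ 354 kJ/mol

Let D be the C-O bond energy.
Σ(broken) = 2×811 + 3×421 = 2885
Σ(formed) = 3×406 + 1×D + 3×479 = 2655 + D
ΔH = Σ(broken) − Σ(formed) = (2885) − (2655 + D) = +230 − D
Setting this equal to −124 kJ gives D = 354 kJ/mol.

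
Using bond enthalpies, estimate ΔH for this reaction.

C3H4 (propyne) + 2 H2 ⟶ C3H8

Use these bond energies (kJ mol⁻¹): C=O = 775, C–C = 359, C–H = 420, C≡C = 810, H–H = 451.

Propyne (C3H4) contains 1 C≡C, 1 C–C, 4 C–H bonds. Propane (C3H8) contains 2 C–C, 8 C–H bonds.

Bonds broken (reactants):
  C≡C: 1 × 810 = 810
  C–C: 1 × 359 = 359
  C–H: 4 × 420 = 1680
  H–H: 2 × 451 = 902
  Σ(broken) = 3751 kJ
Bonds formed (products):
  C–C: 2 × 359 = 718
  C–H: 8 × 420 = 3360
  Σ(formed) = 4078 kJ
ΔH = Σ(broken) − Σ(formed) = 3751 − 4078 = −327 kJ

ΔH ≈ −327 kJ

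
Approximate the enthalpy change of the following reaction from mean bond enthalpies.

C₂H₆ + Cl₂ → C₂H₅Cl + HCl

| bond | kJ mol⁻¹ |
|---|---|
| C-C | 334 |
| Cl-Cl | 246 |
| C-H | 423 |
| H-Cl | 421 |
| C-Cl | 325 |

ΔH ≈ −77 kJ

Bonds broken (reactants):
  C-C: 1 × 334 = 334
  C-H: 6 × 423 = 2538
  Cl-Cl: 1 × 246 = 246
  Σ(broken) = 3118 kJ
Bonds formed (products):
  C-C: 1 × 334 = 334
  C-Cl: 1 × 325 = 325
  C-H: 5 × 423 = 2115
  H-Cl: 1 × 421 = 421
  Σ(formed) = 3195 kJ
ΔH = Σ(broken) − Σ(formed) = 3118 − 3195 = −77 kJ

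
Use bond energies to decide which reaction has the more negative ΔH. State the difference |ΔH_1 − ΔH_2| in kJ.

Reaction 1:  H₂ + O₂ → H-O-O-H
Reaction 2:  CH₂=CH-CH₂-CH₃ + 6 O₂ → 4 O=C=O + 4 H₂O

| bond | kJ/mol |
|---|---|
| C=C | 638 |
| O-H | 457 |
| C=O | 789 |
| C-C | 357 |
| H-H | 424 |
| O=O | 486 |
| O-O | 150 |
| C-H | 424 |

Reaction 1:
  Bonds broken (reactants):
    H-H: 1 × 424 = 424
    O=O: 1 × 486 = 486
    Σ(broken) = 910 kJ
  Bonds formed (products):
    O-H: 2 × 457 = 914
    O-O: 1 × 150 = 150
    Σ(formed) = 1064 kJ
  ΔH_1 = 910 − 1064 = −154 kJ
Reaction 2:
  Bonds broken (reactants):
    C-C: 2 × 357 = 714
    C-H: 8 × 424 = 3392
    C=C: 1 × 638 = 638
    O=O: 6 × 486 = 2916
    Σ(broken) = 7660 kJ
  Bonds formed (products):
    C=O: 8 × 789 = 6312
    O-H: 8 × 457 = 3656
    Σ(formed) = 9968 kJ
  ΔH_2 = 7660 − 9968 = −2308 kJ
ΔH_1 − ΔH_2 = +2154 kJ, so reaction 2 has the more negative ΔH; |ΔH_1 − ΔH_2| = 2154 kJ.

Reaction 2, by 2154 kJ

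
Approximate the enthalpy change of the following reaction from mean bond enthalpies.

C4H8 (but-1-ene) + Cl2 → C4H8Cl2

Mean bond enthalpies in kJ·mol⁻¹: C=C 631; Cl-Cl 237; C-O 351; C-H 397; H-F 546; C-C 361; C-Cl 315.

ΔH ≈ −123 kJ

Bonds broken (reactants):
  C-C: 2 × 361 = 722
  C-H: 8 × 397 = 3176
  C=C: 1 × 631 = 631
  Cl-Cl: 1 × 237 = 237
  Σ(broken) = 4766 kJ
Bonds formed (products):
  C-C: 3 × 361 = 1083
  C-Cl: 2 × 315 = 630
  C-H: 8 × 397 = 3176
  Σ(formed) = 4889 kJ
ΔH = Σ(broken) − Σ(formed) = 4766 − 4889 = −123 kJ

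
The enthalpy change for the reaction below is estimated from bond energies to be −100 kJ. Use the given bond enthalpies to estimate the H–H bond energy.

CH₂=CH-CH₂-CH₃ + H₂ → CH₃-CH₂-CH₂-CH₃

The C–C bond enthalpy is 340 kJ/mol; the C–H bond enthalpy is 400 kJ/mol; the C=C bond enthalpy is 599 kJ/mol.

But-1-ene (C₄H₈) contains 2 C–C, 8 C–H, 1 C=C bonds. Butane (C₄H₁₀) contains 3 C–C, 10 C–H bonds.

D(H–H) ≈ 441 kJ/mol

Let D be the H–H bond energy.
Σ(broken) = 2×340 + 8×400 + 1×599 + 1×D = 4479 + D
Σ(formed) = 3×340 + 10×400 = 5020
ΔH = Σ(broken) − Σ(formed) = (4479 + D) − (5020) = −541 + D
Setting this equal to −100 kJ gives D = 441 kJ/mol.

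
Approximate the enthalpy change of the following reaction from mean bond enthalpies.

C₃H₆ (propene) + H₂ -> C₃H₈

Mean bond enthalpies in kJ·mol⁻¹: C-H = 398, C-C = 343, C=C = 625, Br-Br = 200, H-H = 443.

ΔH ≈ −71 kJ

Bonds broken (reactants):
  C-C: 1 × 343 = 343
  C-H: 6 × 398 = 2388
  C=C: 1 × 625 = 625
  H-H: 1 × 443 = 443
  Σ(broken) = 3799 kJ
Bonds formed (products):
  C-C: 2 × 343 = 686
  C-H: 8 × 398 = 3184
  Σ(formed) = 3870 kJ
ΔH = Σ(broken) − Σ(formed) = 3799 − 3870 = −71 kJ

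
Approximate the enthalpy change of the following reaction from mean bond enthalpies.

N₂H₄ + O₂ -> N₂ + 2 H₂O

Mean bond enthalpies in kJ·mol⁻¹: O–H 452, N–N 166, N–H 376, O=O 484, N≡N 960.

ΔH ≈ −614 kJ

Bonds broken (reactants):
  N–H: 4 × 376 = 1504
  N–N: 1 × 166 = 166
  O=O: 1 × 484 = 484
  Σ(broken) = 2154 kJ
Bonds formed (products):
  N≡N: 1 × 960 = 960
  O–H: 4 × 452 = 1808
  Σ(formed) = 2768 kJ
ΔH = Σ(broken) − Σ(formed) = 2154 − 2768 = −614 kJ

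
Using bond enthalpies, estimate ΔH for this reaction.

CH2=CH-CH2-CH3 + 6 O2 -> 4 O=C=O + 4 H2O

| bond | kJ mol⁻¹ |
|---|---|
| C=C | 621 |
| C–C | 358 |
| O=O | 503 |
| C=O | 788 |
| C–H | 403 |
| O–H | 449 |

ΔH ≈ −2317 kJ

Bonds broken (reactants):
  C–C: 2 × 358 = 716
  C–H: 8 × 403 = 3224
  C=C: 1 × 621 = 621
  O=O: 6 × 503 = 3018
  Σ(broken) = 7579 kJ
Bonds formed (products):
  C=O: 8 × 788 = 6304
  O–H: 8 × 449 = 3592
  Σ(formed) = 9896 kJ
ΔH = Σ(broken) − Σ(formed) = 7579 − 9896 = −2317 kJ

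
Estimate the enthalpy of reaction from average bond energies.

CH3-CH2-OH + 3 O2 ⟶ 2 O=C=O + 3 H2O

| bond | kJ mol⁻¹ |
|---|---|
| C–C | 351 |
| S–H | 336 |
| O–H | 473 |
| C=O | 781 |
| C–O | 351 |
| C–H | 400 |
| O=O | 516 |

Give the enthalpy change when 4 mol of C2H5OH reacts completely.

ΔH = −4956 kJ

Bonds broken (reactants):
  C–C: 1 × 351 = 351
  C–H: 5 × 400 = 2000
  C–O: 1 × 351 = 351
  O–H: 1 × 473 = 473
  O=O: 3 × 516 = 1548
  Σ(broken) = 4723 kJ
Bonds formed (products):
  C=O: 4 × 781 = 3124
  O–H: 6 × 473 = 2838
  Σ(formed) = 5962 kJ
ΔH = Σ(broken) − Σ(formed) = 4723 − 5962 = −1239 kJ
For 4× the reaction as written: 4 × (−1239) = −4956 kJ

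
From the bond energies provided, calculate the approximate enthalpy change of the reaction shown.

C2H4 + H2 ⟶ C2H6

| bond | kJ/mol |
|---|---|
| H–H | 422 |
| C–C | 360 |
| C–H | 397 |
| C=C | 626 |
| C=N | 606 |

Bonds broken (reactants):
  C–H: 4 × 397 = 1588
  C=C: 1 × 626 = 626
  H–H: 1 × 422 = 422
  Σ(broken) = 2636 kJ
Bonds formed (products):
  C–C: 1 × 360 = 360
  C–H: 6 × 397 = 2382
  Σ(formed) = 2742 kJ
ΔH = Σ(broken) − Σ(formed) = 2636 − 2742 = −106 kJ

ΔH ≈ −106 kJ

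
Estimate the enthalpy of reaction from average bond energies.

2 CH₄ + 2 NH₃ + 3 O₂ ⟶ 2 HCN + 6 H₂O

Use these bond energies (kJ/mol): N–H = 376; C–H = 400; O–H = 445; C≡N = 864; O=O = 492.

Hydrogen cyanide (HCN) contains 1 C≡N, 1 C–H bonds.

ΔH ≈ −936 kJ

Bonds broken (reactants):
  C–H: 8 × 400 = 3200
  N–H: 6 × 376 = 2256
  O=O: 3 × 492 = 1476
  Σ(broken) = 6932 kJ
Bonds formed (products):
  C≡N: 2 × 864 = 1728
  C–H: 2 × 400 = 800
  O–H: 12 × 445 = 5340
  Σ(formed) = 7868 kJ
ΔH = Σ(broken) − Σ(formed) = 6932 − 7868 = −936 kJ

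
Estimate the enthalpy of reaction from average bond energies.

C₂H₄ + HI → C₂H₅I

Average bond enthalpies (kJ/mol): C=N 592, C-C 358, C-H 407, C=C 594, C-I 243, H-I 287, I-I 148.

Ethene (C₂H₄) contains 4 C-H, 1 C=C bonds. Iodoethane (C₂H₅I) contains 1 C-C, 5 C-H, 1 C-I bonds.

ΔH ≈ −127 kJ

Bonds broken (reactants):
  C-H: 4 × 407 = 1628
  C=C: 1 × 594 = 594
  H-I: 1 × 287 = 287
  Σ(broken) = 2509 kJ
Bonds formed (products):
  C-C: 1 × 358 = 358
  C-H: 5 × 407 = 2035
  C-I: 1 × 243 = 243
  Σ(formed) = 2636 kJ
ΔH = Σ(broken) − Σ(formed) = 2509 − 2636 = −127 kJ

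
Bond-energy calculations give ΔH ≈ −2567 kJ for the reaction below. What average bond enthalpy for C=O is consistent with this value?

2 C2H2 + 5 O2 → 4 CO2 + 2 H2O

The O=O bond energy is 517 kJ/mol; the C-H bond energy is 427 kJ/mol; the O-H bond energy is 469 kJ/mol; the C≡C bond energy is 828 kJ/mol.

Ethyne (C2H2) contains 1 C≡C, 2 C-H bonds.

Let D be the C=O bond energy.
Σ(broken) = 2×828 + 4×427 + 5×517 = 5949
Σ(formed) = 8×D + 4×469 = 1876 + 8D
ΔH = Σ(broken) − Σ(formed) = (5949) − (1876 + 8D) = +4073 − 8D
Setting this equal to −2567 kJ gives 8D = 6640, so D = 830 kJ/mol.

D(C=O) ≈ 830 kJ/mol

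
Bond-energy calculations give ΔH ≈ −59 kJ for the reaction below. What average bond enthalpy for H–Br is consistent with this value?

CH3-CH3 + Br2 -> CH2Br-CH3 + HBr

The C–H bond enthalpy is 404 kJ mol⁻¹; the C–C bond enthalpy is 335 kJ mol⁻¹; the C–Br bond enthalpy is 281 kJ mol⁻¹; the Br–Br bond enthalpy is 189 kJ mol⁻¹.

Let D be the H–Br bond energy.
Σ(broken) = 1×189 + 1×335 + 6×404 = 2948
Σ(formed) = 1×281 + 1×335 + 5×404 + 1×D = 2636 + D
ΔH = Σ(broken) − Σ(formed) = (2948) − (2636 + D) = +312 − D
Setting this equal to −59 kJ gives D = 371 kJ/mol.

D(H–Br) ≈ 371 kJ/mol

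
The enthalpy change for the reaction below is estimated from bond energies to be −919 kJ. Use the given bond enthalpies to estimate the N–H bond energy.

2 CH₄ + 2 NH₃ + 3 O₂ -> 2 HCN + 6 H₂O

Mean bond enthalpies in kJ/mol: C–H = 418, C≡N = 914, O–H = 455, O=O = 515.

D(N–H) ≈ 386 kJ/mol

Let D be the N–H bond energy.
Σ(broken) = 8×418 + 6×D + 3×515 = 4889 + 6D
Σ(formed) = 2×914 + 2×418 + 12×455 = 8124
ΔH = Σ(broken) − Σ(formed) = (4889 + 6D) − (8124) = −3235 + 6D
Setting this equal to −919 kJ gives 6D = 2316, so D = 386 kJ/mol.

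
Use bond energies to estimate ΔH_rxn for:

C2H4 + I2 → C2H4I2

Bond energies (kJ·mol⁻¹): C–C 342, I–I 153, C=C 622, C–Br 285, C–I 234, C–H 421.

ΔH ≈ −35 kJ

Bonds broken (reactants):
  C–H: 4 × 421 = 1684
  C=C: 1 × 622 = 622
  I–I: 1 × 153 = 153
  Σ(broken) = 2459 kJ
Bonds formed (products):
  C–C: 1 × 342 = 342
  C–H: 4 × 421 = 1684
  C–I: 2 × 234 = 468
  Σ(formed) = 2494 kJ
ΔH = Σ(broken) − Σ(formed) = 2459 − 2494 = −35 kJ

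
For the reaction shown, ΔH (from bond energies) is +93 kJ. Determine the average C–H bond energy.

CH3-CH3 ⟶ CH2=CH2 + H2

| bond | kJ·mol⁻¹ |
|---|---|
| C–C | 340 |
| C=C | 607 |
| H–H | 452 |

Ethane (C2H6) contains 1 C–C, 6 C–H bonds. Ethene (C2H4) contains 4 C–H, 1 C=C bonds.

D(C–H) ≈ 406 kJ/mol

Let D be the C–H bond energy.
Σ(broken) = 1×340 + 6×D = 340 + 6D
Σ(formed) = 4×D + 1×607 + 1×452 = 1059 + 4D
ΔH = Σ(broken) − Σ(formed) = (340 + 6D) − (1059 + 4D) = −719 + 2D
Setting this equal to +93 kJ gives 2D = 812, so D = 406 kJ/mol.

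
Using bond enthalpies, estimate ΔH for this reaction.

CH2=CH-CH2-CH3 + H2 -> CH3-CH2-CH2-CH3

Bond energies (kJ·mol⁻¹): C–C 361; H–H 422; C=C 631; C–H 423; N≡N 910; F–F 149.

Bonds broken (reactants):
  C–C: 2 × 361 = 722
  C–H: 8 × 423 = 3384
  C=C: 1 × 631 = 631
  H–H: 1 × 422 = 422
  Σ(broken) = 5159 kJ
Bonds formed (products):
  C–C: 3 × 361 = 1083
  C–H: 10 × 423 = 4230
  Σ(formed) = 5313 kJ
ΔH = Σ(broken) − Σ(formed) = 5159 − 5313 = −154 kJ

ΔH ≈ −154 kJ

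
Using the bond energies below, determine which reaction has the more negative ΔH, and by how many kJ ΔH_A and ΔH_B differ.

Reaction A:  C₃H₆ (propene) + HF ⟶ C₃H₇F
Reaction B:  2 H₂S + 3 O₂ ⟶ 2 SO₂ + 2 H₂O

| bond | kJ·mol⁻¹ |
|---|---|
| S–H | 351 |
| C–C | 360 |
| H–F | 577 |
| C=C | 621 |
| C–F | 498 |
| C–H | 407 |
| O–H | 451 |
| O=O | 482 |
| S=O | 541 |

Reaction B, by 1051 kJ

Reaction A:
  Bonds broken (reactants):
    C–C: 1 × 360 = 360
    C–H: 6 × 407 = 2442
    C=C: 1 × 621 = 621
    H–F: 1 × 577 = 577
    Σ(broken) = 4000 kJ
  Bonds formed (products):
    C–C: 2 × 360 = 720
    C–F: 1 × 498 = 498
    C–H: 7 × 407 = 2849
    Σ(formed) = 4067 kJ
  ΔH_A = 4000 − 4067 = −67 kJ
Reaction B:
  Bonds broken (reactants):
    O=O: 3 × 482 = 1446
    S–H: 4 × 351 = 1404
    Σ(broken) = 2850 kJ
  Bonds formed (products):
    O–H: 4 × 451 = 1804
    S=O: 4 × 541 = 2164
    Σ(formed) = 3968 kJ
  ΔH_B = 2850 − 3968 = −1118 kJ
ΔH_A − ΔH_B = +1051 kJ, so reaction B has the more negative ΔH; |ΔH_A − ΔH_B| = 1051 kJ.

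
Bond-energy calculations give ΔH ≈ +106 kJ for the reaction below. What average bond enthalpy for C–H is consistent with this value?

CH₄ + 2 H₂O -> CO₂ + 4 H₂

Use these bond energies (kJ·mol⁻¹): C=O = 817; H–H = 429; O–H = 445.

Let D be the C–H bond energy.
Σ(broken) = 4×D + 4×445 = 1780 + 4D
Σ(formed) = 2×817 + 4×429 = 3350
ΔH = Σ(broken) − Σ(formed) = (1780 + 4D) − (3350) = −1570 + 4D
Setting this equal to +106 kJ gives 4D = 1676, so D = 419 kJ/mol.

D(C–H) ≈ 419 kJ/mol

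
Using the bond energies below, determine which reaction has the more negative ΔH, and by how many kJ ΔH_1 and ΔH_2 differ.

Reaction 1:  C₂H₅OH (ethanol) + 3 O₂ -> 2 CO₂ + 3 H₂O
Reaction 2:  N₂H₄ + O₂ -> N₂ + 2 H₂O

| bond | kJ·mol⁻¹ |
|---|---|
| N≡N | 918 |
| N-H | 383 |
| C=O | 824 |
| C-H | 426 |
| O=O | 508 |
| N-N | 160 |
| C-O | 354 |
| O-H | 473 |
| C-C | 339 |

Reaction 1:
  Bonds broken (reactants):
    C-C: 1 × 339 = 339
    C-H: 5 × 426 = 2130
    C-O: 1 × 354 = 354
    O-H: 1 × 473 = 473
    O=O: 3 × 508 = 1524
    Σ(broken) = 4820 kJ
  Bonds formed (products):
    C=O: 4 × 824 = 3296
    O-H: 6 × 473 = 2838
    Σ(formed) = 6134 kJ
  ΔH_1 = 4820 − 6134 = −1314 kJ
Reaction 2:
  Bonds broken (reactants):
    N-H: 4 × 383 = 1532
    N-N: 1 × 160 = 160
    O=O: 1 × 508 = 508
    Σ(broken) = 2200 kJ
  Bonds formed (products):
    N≡N: 1 × 918 = 918
    O-H: 4 × 473 = 1892
    Σ(formed) = 2810 kJ
  ΔH_2 = 2200 − 2810 = −610 kJ
ΔH_1 − ΔH_2 = −704 kJ, so reaction 1 has the more negative ΔH; |ΔH_1 − ΔH_2| = 704 kJ.

Reaction 1, by 704 kJ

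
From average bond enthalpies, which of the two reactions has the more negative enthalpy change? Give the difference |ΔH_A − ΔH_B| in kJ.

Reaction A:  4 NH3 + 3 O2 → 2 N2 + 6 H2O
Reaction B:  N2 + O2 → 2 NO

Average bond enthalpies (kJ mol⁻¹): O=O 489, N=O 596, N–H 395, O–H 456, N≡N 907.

Reaction A:
  Bonds broken (reactants):
    N–H: 12 × 395 = 4740
    O=O: 3 × 489 = 1467
    Σ(broken) = 6207 kJ
  Bonds formed (products):
    N≡N: 2 × 907 = 1814
    O–H: 12 × 456 = 5472
    Σ(formed) = 7286 kJ
  ΔH_A = 6207 − 7286 = −1079 kJ
Reaction B:
  Bonds broken (reactants):
    N≡N: 1 × 907 = 907
    O=O: 1 × 489 = 489
    Σ(broken) = 1396 kJ
  Bonds formed (products):
    N=O: 2 × 596 = 1192
    Σ(formed) = 1192 kJ
  ΔH_B = 1396 − 1192 = +204 kJ
ΔH_A − ΔH_B = −1283 kJ, so reaction A has the more negative ΔH; |ΔH_A − ΔH_B| = 1283 kJ.

Reaction A, by 1283 kJ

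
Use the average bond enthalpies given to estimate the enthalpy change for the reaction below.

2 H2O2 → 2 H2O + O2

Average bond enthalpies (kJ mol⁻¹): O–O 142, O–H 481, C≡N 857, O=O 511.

Bonds broken (reactants):
  O–H: 4 × 481 = 1924
  O–O: 2 × 142 = 284
  Σ(broken) = 2208 kJ
Bonds formed (products):
  O–H: 4 × 481 = 1924
  O=O: 1 × 511 = 511
  Σ(formed) = 2435 kJ
ΔH = Σ(broken) − Σ(formed) = 2208 − 2435 = −227 kJ

ΔH ≈ −227 kJ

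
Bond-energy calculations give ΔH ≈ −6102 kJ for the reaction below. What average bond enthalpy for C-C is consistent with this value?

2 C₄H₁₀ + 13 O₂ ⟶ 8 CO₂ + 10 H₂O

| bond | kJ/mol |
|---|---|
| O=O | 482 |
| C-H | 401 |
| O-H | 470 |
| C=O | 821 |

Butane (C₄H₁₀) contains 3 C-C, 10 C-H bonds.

Let D be the C-C bond energy.
Σ(broken) = 6×D + 20×401 + 13×482 = 14286 + 6D
Σ(formed) = 16×821 + 20×470 = 22536
ΔH = Σ(broken) − Σ(formed) = (14286 + 6D) − (22536) = −8250 + 6D
Setting this equal to −6102 kJ gives 6D = 2148, so D = 358 kJ/mol.

D(C-C) ≈ 358 kJ/mol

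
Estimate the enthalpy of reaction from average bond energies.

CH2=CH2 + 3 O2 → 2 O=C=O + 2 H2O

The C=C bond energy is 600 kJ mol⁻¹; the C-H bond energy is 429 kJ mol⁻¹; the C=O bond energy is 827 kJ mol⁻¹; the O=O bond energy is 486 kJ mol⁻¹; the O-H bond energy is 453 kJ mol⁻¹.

ΔH ≈ −1346 kJ

Bonds broken (reactants):
  C-H: 4 × 429 = 1716
  C=C: 1 × 600 = 600
  O=O: 3 × 486 = 1458
  Σ(broken) = 3774 kJ
Bonds formed (products):
  C=O: 4 × 827 = 3308
  O-H: 4 × 453 = 1812
  Σ(formed) = 5120 kJ
ΔH = Σ(broken) − Σ(formed) = 3774 − 5120 = −1346 kJ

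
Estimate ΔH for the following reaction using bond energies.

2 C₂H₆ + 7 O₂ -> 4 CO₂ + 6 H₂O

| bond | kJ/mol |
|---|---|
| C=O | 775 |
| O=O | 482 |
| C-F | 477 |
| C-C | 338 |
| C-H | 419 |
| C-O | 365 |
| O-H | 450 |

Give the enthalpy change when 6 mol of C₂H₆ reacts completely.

ΔH = −7566 kJ

Bonds broken (reactants):
  C-C: 2 × 338 = 676
  C-H: 12 × 419 = 5028
  O=O: 7 × 482 = 3374
  Σ(broken) = 9078 kJ
Bonds formed (products):
  C=O: 8 × 775 = 6200
  O-H: 12 × 450 = 5400
  Σ(formed) = 11600 kJ
ΔH = Σ(broken) − Σ(formed) = 9078 − 11600 = −2522 kJ
For 3× the reaction as written: 3 × (−2522) = −7566 kJ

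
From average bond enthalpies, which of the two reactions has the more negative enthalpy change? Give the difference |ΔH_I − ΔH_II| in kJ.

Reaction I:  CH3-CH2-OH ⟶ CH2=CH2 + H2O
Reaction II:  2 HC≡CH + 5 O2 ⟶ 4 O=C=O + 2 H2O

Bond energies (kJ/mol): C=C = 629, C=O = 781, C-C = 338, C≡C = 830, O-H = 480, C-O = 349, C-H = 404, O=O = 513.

Reaction II, by 2309 kJ

Reaction I:
  Bonds broken (reactants):
    C-C: 1 × 338 = 338
    C-H: 5 × 404 = 2020
    C-O: 1 × 349 = 349
    O-H: 1 × 480 = 480
    Σ(broken) = 3187 kJ
  Bonds formed (products):
    C-H: 4 × 404 = 1616
    C=C: 1 × 629 = 629
    O-H: 2 × 480 = 960
    Σ(formed) = 3205 kJ
  ΔH_I = 3187 − 3205 = −18 kJ
Reaction II:
  Bonds broken (reactants):
    C≡C: 2 × 830 = 1660
    C-H: 4 × 404 = 1616
    O=O: 5 × 513 = 2565
    Σ(broken) = 5841 kJ
  Bonds formed (products):
    C=O: 8 × 781 = 6248
    O-H: 4 × 480 = 1920
    Σ(formed) = 8168 kJ
  ΔH_II = 5841 − 8168 = −2327 kJ
ΔH_I − ΔH_II = +2309 kJ, so reaction II has the more negative ΔH; |ΔH_I − ΔH_II| = 2309 kJ.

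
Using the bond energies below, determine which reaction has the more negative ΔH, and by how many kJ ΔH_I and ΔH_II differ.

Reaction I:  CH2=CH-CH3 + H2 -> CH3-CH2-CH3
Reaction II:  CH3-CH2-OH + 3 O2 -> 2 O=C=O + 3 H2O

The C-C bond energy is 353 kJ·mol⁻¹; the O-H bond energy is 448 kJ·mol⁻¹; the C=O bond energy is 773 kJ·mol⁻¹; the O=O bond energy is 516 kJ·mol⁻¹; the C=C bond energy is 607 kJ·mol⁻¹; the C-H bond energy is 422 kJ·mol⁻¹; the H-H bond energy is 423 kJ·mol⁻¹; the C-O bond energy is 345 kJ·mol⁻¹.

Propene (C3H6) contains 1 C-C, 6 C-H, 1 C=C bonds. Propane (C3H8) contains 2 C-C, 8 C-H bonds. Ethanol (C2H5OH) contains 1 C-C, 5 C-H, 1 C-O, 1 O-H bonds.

Reaction II, by 809 kJ

Reaction I:
  Bonds broken (reactants):
    C-C: 1 × 353 = 353
    C-H: 6 × 422 = 2532
    C=C: 1 × 607 = 607
    H-H: 1 × 423 = 423
    Σ(broken) = 3915 kJ
  Bonds formed (products):
    C-C: 2 × 353 = 706
    C-H: 8 × 422 = 3376
    Σ(formed) = 4082 kJ
  ΔH_I = 3915 − 4082 = −167 kJ
Reaction II:
  Bonds broken (reactants):
    C-C: 1 × 353 = 353
    C-H: 5 × 422 = 2110
    C-O: 1 × 345 = 345
    O-H: 1 × 448 = 448
    O=O: 3 × 516 = 1548
    Σ(broken) = 4804 kJ
  Bonds formed (products):
    C=O: 4 × 773 = 3092
    O-H: 6 × 448 = 2688
    Σ(formed) = 5780 kJ
  ΔH_II = 4804 − 5780 = −976 kJ
ΔH_I − ΔH_II = +809 kJ, so reaction II has the more negative ΔH; |ΔH_I − ΔH_II| = 809 kJ.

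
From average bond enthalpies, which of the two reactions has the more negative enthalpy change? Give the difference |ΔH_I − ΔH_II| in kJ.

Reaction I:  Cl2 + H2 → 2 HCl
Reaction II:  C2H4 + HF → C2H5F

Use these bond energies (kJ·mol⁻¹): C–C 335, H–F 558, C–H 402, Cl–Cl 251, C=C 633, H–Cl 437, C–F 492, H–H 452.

Reaction I:
  Bonds broken (reactants):
    Cl–Cl: 1 × 251 = 251
    H–H: 1 × 452 = 452
    Σ(broken) = 703 kJ
  Bonds formed (products):
    H–Cl: 2 × 437 = 874
    Σ(formed) = 874 kJ
  ΔH_I = 703 − 874 = −171 kJ
Reaction II:
  Bonds broken (reactants):
    C–H: 4 × 402 = 1608
    C=C: 1 × 633 = 633
    H–F: 1 × 558 = 558
    Σ(broken) = 2799 kJ
  Bonds formed (products):
    C–C: 1 × 335 = 335
    C–F: 1 × 492 = 492
    C–H: 5 × 402 = 2010
    Σ(formed) = 2837 kJ
  ΔH_II = 2799 − 2837 = −38 kJ
ΔH_I − ΔH_II = −133 kJ, so reaction I has the more negative ΔH; |ΔH_I − ΔH_II| = 133 kJ.

Reaction I, by 133 kJ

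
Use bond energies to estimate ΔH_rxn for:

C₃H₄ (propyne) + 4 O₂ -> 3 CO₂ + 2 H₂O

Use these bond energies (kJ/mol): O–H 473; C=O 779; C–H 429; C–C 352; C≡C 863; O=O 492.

Bonds broken (reactants):
  C≡C: 1 × 863 = 863
  C–C: 1 × 352 = 352
  C–H: 4 × 429 = 1716
  O=O: 4 × 492 = 1968
  Σ(broken) = 4899 kJ
Bonds formed (products):
  C=O: 6 × 779 = 4674
  O–H: 4 × 473 = 1892
  Σ(formed) = 6566 kJ
ΔH = Σ(broken) − Σ(formed) = 4899 − 6566 = −1667 kJ

ΔH ≈ −1667 kJ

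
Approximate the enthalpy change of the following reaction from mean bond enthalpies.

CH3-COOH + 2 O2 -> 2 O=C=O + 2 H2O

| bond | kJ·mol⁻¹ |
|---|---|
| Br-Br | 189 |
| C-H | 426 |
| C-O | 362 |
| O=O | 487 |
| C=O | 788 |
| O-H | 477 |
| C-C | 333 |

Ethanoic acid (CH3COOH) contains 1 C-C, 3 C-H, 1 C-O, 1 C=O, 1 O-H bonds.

Bonds broken (reactants):
  C-C: 1 × 333 = 333
  C-H: 3 × 426 = 1278
  C-O: 1 × 362 = 362
  C=O: 1 × 788 = 788
  O-H: 1 × 477 = 477
  O=O: 2 × 487 = 974
  Σ(broken) = 4212 kJ
Bonds formed (products):
  C=O: 4 × 788 = 3152
  O-H: 4 × 477 = 1908
  Σ(formed) = 5060 kJ
ΔH = Σ(broken) − Σ(formed) = 4212 − 5060 = −848 kJ

ΔH ≈ −848 kJ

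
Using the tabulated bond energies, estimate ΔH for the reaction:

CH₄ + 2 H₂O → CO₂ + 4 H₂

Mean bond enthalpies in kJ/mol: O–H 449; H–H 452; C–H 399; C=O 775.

ΔH ≈ +34 kJ

Bonds broken (reactants):
  C–H: 4 × 399 = 1596
  O–H: 4 × 449 = 1796
  Σ(broken) = 3392 kJ
Bonds formed (products):
  C=O: 2 × 775 = 1550
  H–H: 4 × 452 = 1808
  Σ(formed) = 3358 kJ
ΔH = Σ(broken) − Σ(formed) = 3392 − 3358 = +34 kJ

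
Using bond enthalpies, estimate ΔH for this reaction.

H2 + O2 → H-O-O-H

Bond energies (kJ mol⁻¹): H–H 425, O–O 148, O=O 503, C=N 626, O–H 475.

ΔH ≈ −170 kJ

Bonds broken (reactants):
  H–H: 1 × 425 = 425
  O=O: 1 × 503 = 503
  Σ(broken) = 928 kJ
Bonds formed (products):
  O–H: 2 × 475 = 950
  O–O: 1 × 148 = 148
  Σ(formed) = 1098 kJ
ΔH = Σ(broken) − Σ(formed) = 928 − 1098 = −170 kJ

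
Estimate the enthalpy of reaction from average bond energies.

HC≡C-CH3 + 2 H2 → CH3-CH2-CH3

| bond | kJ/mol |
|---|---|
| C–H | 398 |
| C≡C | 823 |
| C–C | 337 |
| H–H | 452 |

ΔH ≈ −202 kJ

Bonds broken (reactants):
  C≡C: 1 × 823 = 823
  C–C: 1 × 337 = 337
  C–H: 4 × 398 = 1592
  H–H: 2 × 452 = 904
  Σ(broken) = 3656 kJ
Bonds formed (products):
  C–C: 2 × 337 = 674
  C–H: 8 × 398 = 3184
  Σ(formed) = 3858 kJ
ΔH = Σ(broken) − Σ(formed) = 3656 − 3858 = −202 kJ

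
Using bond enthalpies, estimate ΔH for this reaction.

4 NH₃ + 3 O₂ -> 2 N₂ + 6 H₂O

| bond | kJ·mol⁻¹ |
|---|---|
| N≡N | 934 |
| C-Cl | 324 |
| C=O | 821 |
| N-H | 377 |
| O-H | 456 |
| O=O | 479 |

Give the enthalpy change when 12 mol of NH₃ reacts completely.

Bonds broken (reactants):
  N-H: 12 × 377 = 4524
  O=O: 3 × 479 = 1437
  Σ(broken) = 5961 kJ
Bonds formed (products):
  N≡N: 2 × 934 = 1868
  O-H: 12 × 456 = 5472
  Σ(formed) = 7340 kJ
ΔH = Σ(broken) − Σ(formed) = 5961 − 7340 = −1379 kJ
For 3× the reaction as written: 3 × (−1379) = −4137 kJ

ΔH = −4137 kJ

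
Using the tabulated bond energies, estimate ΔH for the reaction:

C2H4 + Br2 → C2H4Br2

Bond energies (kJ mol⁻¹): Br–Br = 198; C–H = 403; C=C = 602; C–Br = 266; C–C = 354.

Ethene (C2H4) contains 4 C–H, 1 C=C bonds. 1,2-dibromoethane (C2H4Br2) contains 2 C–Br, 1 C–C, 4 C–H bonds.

ΔH ≈ −86 kJ

Bonds broken (reactants):
  Br–Br: 1 × 198 = 198
  C–H: 4 × 403 = 1612
  C=C: 1 × 602 = 602
  Σ(broken) = 2412 kJ
Bonds formed (products):
  C–Br: 2 × 266 = 532
  C–C: 1 × 354 = 354
  C–H: 4 × 403 = 1612
  Σ(formed) = 2498 kJ
ΔH = Σ(broken) − Σ(formed) = 2412 − 2498 = −86 kJ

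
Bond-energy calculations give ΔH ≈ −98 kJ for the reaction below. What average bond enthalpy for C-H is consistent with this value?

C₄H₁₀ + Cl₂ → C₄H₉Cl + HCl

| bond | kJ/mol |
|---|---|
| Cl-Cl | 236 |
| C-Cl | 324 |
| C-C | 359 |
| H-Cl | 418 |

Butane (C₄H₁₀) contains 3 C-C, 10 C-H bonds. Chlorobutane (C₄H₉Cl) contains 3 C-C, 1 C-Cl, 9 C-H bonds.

Let D be the C-H bond energy.
Σ(broken) = 3×359 + 10×D + 1×236 = 1313 + 10D
Σ(formed) = 3×359 + 1×324 + 9×D + 1×418 = 1819 + 9D
ΔH = Σ(broken) − Σ(formed) = (1313 + 10D) − (1819 + 9D) = −506 + D
Setting this equal to −98 kJ gives D = 408 kJ/mol.

D(C-H) ≈ 408 kJ/mol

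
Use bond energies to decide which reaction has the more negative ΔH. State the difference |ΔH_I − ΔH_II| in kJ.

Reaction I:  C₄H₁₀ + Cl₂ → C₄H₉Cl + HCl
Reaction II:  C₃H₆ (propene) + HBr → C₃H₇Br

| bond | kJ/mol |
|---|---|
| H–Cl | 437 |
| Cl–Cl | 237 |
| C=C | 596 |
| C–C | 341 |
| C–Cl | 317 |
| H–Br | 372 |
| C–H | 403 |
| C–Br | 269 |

Reaction I, by 69 kJ

Reaction I:
  Bonds broken (reactants):
    C–C: 3 × 341 = 1023
    C–H: 10 × 403 = 4030
    Cl–Cl: 1 × 237 = 237
    Σ(broken) = 5290 kJ
  Bonds formed (products):
    C–C: 3 × 341 = 1023
    C–Cl: 1 × 317 = 317
    C–H: 9 × 403 = 3627
    H–Cl: 1 × 437 = 437
    Σ(formed) = 5404 kJ
  ΔH_I = 5290 − 5404 = −114 kJ
Reaction II:
  Bonds broken (reactants):
    C–C: 1 × 341 = 341
    C–H: 6 × 403 = 2418
    C=C: 1 × 596 = 596
    H–Br: 1 × 372 = 372
    Σ(broken) = 3727 kJ
  Bonds formed (products):
    C–Br: 1 × 269 = 269
    C–C: 2 × 341 = 682
    C–H: 7 × 403 = 2821
    Σ(formed) = 3772 kJ
  ΔH_II = 3727 − 3772 = −45 kJ
ΔH_I − ΔH_II = −69 kJ, so reaction I has the more negative ΔH; |ΔH_I − ΔH_II| = 69 kJ.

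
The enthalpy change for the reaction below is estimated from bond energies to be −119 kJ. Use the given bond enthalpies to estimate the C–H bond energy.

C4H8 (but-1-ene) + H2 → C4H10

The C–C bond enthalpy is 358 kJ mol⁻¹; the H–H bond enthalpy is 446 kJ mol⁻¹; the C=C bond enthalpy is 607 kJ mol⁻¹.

Let D be the C–H bond energy.
Σ(broken) = 2×358 + 8×D + 1×607 + 1×446 = 1769 + 8D
Σ(formed) = 3×358 + 10×D = 1074 + 10D
ΔH = Σ(broken) − Σ(formed) = (1769 + 8D) − (1074 + 10D) = +695 − 2D
Setting this equal to −119 kJ gives 2D = 814, so D = 407 kJ/mol.

D(C–H) ≈ 407 kJ/mol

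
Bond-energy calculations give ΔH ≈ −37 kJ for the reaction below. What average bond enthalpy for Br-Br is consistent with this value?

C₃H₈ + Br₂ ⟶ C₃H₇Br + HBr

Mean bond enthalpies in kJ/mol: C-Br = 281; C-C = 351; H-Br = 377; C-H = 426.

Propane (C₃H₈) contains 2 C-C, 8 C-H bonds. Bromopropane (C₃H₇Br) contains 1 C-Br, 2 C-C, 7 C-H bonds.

Let D be the Br-Br bond energy.
Σ(broken) = 1×D + 2×351 + 8×426 = 4110 + D
Σ(formed) = 1×281 + 2×351 + 7×426 + 1×377 = 4342
ΔH = Σ(broken) − Σ(formed) = (4110 + D) − (4342) = −232 + D
Setting this equal to −37 kJ gives D = 195 kJ/mol.

D(Br-Br) ≈ 195 kJ/mol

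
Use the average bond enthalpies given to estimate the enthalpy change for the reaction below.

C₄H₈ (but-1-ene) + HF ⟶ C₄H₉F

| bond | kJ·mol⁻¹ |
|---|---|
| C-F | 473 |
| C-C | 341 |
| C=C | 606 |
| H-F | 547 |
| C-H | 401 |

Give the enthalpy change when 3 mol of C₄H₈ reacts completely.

Bonds broken (reactants):
  C-C: 2 × 341 = 682
  C-H: 8 × 401 = 3208
  C=C: 1 × 606 = 606
  H-F: 1 × 547 = 547
  Σ(broken) = 5043 kJ
Bonds formed (products):
  C-C: 3 × 341 = 1023
  C-F: 1 × 473 = 473
  C-H: 9 × 401 = 3609
  Σ(formed) = 5105 kJ
ΔH = Σ(broken) − Σ(formed) = 5043 − 5105 = −62 kJ
For 3× the reaction as written: 3 × (−62) = −186 kJ

ΔH = −186 kJ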